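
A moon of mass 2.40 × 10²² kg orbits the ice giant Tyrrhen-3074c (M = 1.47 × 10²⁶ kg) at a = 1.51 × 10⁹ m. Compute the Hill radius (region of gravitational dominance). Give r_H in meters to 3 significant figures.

5.72 × 10⁷ m

r_H ≈ a (m/3M)^(1/3)
    = (1.51 × 10⁹) × (2.40 × 10²² / (3 × 1.47 × 10²⁶))^(1/3)
    = 5.72 × 10⁷ m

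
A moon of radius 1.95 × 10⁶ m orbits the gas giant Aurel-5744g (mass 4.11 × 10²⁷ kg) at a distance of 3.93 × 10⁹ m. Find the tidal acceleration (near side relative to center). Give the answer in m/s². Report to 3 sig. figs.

Δg = 2GMr/d³
   = 2 × (6.674 × 10⁻¹¹) × (4.11 × 10²⁷) × (1.95 × 10⁶) / (3.93 × 10⁹)³
   = 1.76 × 10⁻⁵ m/s²

1.76 × 10⁻⁵ m/s²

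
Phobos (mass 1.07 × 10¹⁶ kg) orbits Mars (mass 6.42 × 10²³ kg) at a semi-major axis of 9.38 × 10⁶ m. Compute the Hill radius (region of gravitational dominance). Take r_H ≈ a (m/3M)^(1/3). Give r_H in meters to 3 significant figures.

r_H ≈ a (m/3M)^(1/3)
    = (9.38 × 10⁶) × (1.07 × 10¹⁶ / (3 × 6.42 × 10²³))^(1/3)
    = 1.66 × 10⁴ m

1.66 × 10⁴ m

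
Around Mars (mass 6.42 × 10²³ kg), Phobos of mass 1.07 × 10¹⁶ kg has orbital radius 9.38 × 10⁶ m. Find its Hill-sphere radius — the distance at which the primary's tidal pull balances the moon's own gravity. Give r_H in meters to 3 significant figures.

1.66 × 10⁴ m

r_H ≈ a (m/3M)^(1/3)
    = (9.38 × 10⁶) × (1.07 × 10¹⁶ / (3 × 6.42 × 10²³))^(1/3)
    = 1.66 × 10⁴ m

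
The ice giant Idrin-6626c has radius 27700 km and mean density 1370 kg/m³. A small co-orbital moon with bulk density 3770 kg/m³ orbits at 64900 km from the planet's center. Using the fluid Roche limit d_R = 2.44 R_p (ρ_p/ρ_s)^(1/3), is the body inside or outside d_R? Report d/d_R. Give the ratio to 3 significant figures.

d_R = 2.44 × (27700 km) × (1370/3770)^(1/3) = 48230 km
d/d_R = (64900) / (48230) = 1.35
Since d/d_R > 1, the body is outside the Roche limit.

outside; d/d_R ≈ 1.35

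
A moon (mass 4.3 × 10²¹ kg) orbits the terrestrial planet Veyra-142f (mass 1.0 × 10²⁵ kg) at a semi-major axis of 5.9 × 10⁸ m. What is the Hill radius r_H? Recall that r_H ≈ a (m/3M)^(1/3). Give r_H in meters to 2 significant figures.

r_H ≈ a (m/3M)^(1/3)
    = (5.9 × 10⁸) × (4.3 × 10²¹ / (3 × 1.0 × 10²⁵))^(1/3)
    = 3.1 × 10⁷ m

3.1 × 10⁷ m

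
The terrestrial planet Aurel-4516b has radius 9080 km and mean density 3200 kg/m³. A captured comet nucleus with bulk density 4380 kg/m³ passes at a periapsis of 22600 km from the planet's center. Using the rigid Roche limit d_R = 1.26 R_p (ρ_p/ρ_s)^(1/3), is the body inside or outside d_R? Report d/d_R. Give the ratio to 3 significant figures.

d_R = 1.26 × (9080 km) × (3200/4380)^(1/3) = 10300 km
d/d_R = (22600) / (10300) = 2.19
Since d/d_R > 1, the body is outside the Roche limit.

outside; d/d_R ≈ 2.19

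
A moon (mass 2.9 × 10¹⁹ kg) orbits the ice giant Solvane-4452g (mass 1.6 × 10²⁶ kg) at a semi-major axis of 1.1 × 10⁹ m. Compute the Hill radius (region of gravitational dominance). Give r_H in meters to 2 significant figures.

r_H ≈ a (m/3M)^(1/3)
    = (1.1 × 10⁹) × (2.9 × 10¹⁹ / (3 × 1.6 × 10²⁶))^(1/3)
    = 4.3 × 10⁶ m

4.3 × 10⁶ m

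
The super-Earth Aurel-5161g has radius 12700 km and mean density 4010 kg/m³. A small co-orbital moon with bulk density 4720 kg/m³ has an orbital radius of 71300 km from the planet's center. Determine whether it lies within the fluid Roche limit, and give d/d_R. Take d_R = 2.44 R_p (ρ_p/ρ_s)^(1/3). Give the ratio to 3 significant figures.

outside; d/d_R ≈ 2.43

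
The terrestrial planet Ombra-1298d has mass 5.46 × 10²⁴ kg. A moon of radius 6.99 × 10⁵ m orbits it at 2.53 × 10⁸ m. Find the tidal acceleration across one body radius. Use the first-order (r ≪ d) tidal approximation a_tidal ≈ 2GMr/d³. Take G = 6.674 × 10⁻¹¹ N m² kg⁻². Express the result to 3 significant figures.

Δa = 2GMr/d³
   = 2 × (6.674 × 10⁻¹¹) × (5.46 × 10²⁴) × (6.99 × 10⁵) / (2.53 × 10⁸)³
   = 3.15 × 10⁻⁵ m/s²

3.15 × 10⁻⁵ m/s²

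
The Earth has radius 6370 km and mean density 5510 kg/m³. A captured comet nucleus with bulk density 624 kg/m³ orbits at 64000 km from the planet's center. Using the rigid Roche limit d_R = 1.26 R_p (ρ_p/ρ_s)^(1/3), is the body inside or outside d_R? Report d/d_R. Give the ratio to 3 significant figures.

outside; d/d_R ≈ 3.86

d_R = 1.26 × (6370 km) × (5510/624)^(1/3) = 16590 km
d/d_R = (64000) / (16590) = 3.86
Since d/d_R > 1, the body is outside the Roche limit.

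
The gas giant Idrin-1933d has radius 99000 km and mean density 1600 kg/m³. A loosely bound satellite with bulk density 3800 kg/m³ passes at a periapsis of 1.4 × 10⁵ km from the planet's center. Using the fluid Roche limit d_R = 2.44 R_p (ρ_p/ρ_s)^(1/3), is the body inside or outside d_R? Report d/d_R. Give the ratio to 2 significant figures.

d_R = 2.44 × (99000 km) × (1600/3800)^(1/3) = 1.811 × 10⁵ km
d/d_R = (1.4 × 10⁵) / (1.811 × 10⁵) = 0.77
Since d/d_R < 1, the body is inside the Roche limit.

inside; d/d_R ≈ 0.77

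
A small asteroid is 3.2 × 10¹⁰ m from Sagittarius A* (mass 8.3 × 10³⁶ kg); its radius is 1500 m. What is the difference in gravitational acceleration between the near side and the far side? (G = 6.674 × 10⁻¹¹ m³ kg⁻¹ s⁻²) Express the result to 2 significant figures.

a_tidal = 4GMr/d³
        = 4 × (6.674 × 10⁻¹¹) × (8.3 × 10³⁶) × (1500) / (3.2 × 10¹⁰)³
        = 1.0 × 10⁻¹ m/s²

1.0 × 10⁻¹ m/s²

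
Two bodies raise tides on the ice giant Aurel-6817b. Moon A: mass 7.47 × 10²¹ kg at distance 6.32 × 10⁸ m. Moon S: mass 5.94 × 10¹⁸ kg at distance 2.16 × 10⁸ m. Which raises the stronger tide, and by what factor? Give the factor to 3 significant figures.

Moon A, by a factor of ≈ 50.2

Tidal stretch scales as M/d³; compute that for each body.
Moon A: (7.47 × 10²¹) / (6.32 × 10⁸)³ = 2.959 × 10⁻⁵
Moon S: (5.94 × 10¹⁸) / (2.16 × 10⁸)³ = 5.894 × 10⁻⁷
Ratio (larger/smaller) = 50.2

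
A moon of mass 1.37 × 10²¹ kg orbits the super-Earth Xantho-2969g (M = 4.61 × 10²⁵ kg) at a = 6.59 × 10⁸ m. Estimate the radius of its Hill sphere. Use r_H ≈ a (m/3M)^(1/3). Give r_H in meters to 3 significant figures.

r_H ≈ a (m/3M)^(1/3)
    = (6.59 × 10⁸) × (1.37 × 10²¹ / (3 × 4.61 × 10²⁵))^(1/3)
    = 1.42 × 10⁷ m

1.42 × 10⁷ m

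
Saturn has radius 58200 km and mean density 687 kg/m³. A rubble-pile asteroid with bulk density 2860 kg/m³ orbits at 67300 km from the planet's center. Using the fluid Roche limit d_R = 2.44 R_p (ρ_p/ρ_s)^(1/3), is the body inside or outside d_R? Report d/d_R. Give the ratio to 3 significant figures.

inside; d/d_R ≈ 0.762

d_R = 2.44 × (58200 km) × (687/2860)^(1/3) = 88280 km
d/d_R = (67300) / (88280) = 0.762
Since d/d_R < 1, the body is inside the Roche limit.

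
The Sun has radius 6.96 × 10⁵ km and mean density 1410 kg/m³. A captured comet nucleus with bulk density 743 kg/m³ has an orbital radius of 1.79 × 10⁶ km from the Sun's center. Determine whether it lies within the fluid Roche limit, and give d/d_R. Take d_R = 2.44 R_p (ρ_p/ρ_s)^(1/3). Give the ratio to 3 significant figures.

inside; d/d_R ≈ 0.851

d_R = 2.44 × (6.96 × 10⁵ km) × (1410/743)^(1/3) = 2.103 × 10⁶ km
d/d_R = (1.79 × 10⁶) / (2.103 × 10⁶) = 0.851
Since d/d_R < 1, the body is inside the Roche limit.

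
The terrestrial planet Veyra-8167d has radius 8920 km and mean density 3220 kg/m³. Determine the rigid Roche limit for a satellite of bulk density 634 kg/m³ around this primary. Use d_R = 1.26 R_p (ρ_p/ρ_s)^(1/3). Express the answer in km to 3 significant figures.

19300 km

d_R = 1.26 × 8920 km × (3220/634)^(1/3)
    = 19300 km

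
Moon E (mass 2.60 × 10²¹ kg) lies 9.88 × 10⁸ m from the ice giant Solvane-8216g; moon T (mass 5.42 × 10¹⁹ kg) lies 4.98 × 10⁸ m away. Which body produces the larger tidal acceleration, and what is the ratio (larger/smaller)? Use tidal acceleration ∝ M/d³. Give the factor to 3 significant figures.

Moon E, by a factor of ≈ 6.14

Compare M/d³ for the two perturbers:
Moon E: (2.60 × 10²¹) / (9.88 × 10⁸)³ = 2.696 × 10⁻⁶
Moon T: (5.42 × 10¹⁹) / (4.98 × 10⁸)³ = 4.388 × 10⁻⁷
Ratio (larger/smaller) = 6.14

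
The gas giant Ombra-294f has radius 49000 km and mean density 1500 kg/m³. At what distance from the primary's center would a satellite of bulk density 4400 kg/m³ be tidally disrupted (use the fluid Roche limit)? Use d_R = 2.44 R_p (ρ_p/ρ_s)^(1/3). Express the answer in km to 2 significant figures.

84000 km

d_R = 2.44 × 49000 km × (1500/4400)^(1/3)
    = 84000 km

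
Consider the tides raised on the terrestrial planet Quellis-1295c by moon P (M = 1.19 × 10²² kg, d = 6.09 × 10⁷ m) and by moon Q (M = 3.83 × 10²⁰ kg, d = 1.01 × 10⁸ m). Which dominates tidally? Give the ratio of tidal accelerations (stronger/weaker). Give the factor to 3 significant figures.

Moon P, by a factor of ≈ 142

Tidal acceleration ∝ M/d³, so compare M/d³ for each.
Moon P: (1.19 × 10²²) / (6.09 × 10⁷)³ = 5.269 × 10⁻²
Moon Q: (3.83 × 10²⁰) / (1.01 × 10⁸)³ = 3.717 × 10⁻⁴
Ratio (larger/smaller) = 142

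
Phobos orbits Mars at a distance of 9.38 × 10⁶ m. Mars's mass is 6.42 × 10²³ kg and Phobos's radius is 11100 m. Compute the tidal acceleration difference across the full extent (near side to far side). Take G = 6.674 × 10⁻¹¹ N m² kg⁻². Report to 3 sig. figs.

2.31 × 10⁻³ m/s²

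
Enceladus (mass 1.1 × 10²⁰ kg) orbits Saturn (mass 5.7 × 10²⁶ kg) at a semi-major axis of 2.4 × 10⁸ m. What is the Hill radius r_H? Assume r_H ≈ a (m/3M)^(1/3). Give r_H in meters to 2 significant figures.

r_H ≈ a (m/3M)^(1/3)
    = (2.4 × 10⁸) × (1.1 × 10²⁰ / (3 × 5.7 × 10²⁶))^(1/3)
    = 9.6 × 10⁵ m

9.6 × 10⁵ m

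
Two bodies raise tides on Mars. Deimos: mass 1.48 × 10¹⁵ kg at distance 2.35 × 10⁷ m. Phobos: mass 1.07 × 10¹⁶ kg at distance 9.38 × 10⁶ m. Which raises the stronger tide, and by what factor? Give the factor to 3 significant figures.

Phobos, by a factor of ≈ 114

Tidal stretch scales as M/d³; compute that for each body.
Deimos: (1.48 × 10¹⁵) / (2.35 × 10⁷)³ = 1.140 × 10⁻⁷
Phobos: (1.07 × 10¹⁶) / (9.38 × 10⁶)³ = 1.297 × 10⁻⁵
Ratio (larger/smaller) = 114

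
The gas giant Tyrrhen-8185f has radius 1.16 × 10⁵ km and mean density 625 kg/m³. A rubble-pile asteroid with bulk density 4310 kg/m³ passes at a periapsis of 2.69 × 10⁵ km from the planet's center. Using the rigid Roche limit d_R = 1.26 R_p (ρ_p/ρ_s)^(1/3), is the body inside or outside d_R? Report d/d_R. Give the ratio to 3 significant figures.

outside; d/d_R ≈ 3.50

d_R = 1.26 × (1.16 × 10⁵ km) × (625/4310)^(1/3) = 76790 km
d/d_R = (2.69 × 10⁵) / (76790) = 3.50
Since d/d_R > 1, the body is outside the Roche limit.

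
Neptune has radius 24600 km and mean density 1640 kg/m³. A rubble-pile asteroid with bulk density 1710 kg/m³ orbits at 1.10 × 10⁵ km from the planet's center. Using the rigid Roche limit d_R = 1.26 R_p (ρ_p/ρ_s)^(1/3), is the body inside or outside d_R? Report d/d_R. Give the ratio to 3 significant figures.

d_R = 1.26 × (24600 km) × (1640/1710)^(1/3) = 30570 km
d/d_R = (1.10 × 10⁵) / (30570) = 3.60
Since d/d_R > 1, the body is outside the Roche limit.

outside; d/d_R ≈ 3.60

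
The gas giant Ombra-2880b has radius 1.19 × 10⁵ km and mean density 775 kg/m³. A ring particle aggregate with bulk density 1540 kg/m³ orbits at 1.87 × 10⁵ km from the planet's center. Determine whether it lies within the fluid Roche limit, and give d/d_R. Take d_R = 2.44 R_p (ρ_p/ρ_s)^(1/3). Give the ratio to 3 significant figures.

d_R = 2.44 × (1.19 × 10⁵ km) × (775/1540)^(1/3) = 2.310 × 10⁵ km
d/d_R = (1.87 × 10⁵) / (2.310 × 10⁵) = 0.810
Since d/d_R < 1, the body is inside the Roche limit.

inside; d/d_R ≈ 0.810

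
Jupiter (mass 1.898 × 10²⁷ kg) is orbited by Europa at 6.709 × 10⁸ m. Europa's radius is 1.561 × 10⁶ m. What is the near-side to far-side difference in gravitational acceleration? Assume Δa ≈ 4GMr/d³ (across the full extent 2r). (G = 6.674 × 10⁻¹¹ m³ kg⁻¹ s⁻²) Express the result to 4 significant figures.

2.619 × 10⁻³ m/s²

Near-to-far spans 2r, so the tidal difference is twice the near-to-center value: 4GMr/d³.
Δg = 4GMr/d³
   = 4 × (6.674 × 10⁻¹¹) × (1.898 × 10²⁷) × (1.561 × 10⁶) / (6.709 × 10⁸)³
   = 2.619 × 10⁻³ m/s²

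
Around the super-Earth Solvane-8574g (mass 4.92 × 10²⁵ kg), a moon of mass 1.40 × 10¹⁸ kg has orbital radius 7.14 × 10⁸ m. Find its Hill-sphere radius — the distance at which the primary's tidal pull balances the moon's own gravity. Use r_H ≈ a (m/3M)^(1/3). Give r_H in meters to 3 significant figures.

1.51 × 10⁶ m

r_H ≈ a (m/3M)^(1/3)
    = (7.14 × 10⁸) × (1.40 × 10¹⁸ / (3 × 4.92 × 10²⁵))^(1/3)
    = 1.51 × 10⁶ m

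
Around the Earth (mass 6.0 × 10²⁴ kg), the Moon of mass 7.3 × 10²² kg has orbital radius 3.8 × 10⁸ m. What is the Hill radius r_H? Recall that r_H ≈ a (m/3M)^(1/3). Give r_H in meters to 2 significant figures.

6.1 × 10⁷ m

r_H ≈ a (m/3M)^(1/3)
    = (3.8 × 10⁸) × (7.3 × 10²² / (3 × 6.0 × 10²⁴))^(1/3)
    = 6.1 × 10⁷ m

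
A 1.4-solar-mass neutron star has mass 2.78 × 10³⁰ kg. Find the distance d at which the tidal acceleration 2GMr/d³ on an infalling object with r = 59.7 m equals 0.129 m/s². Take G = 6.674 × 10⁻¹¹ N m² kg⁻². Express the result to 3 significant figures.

2GMr/d³ = a_tidal  ⇒  d = (2GMr / a_tidal)^(1/3)
d = (2 × 6.674×10⁻¹¹ × (2.78 × 10³⁰) × (59.7) / (0.129))^(1/3)
  = 5.56 × 10⁷ m

5.56 × 10⁷ m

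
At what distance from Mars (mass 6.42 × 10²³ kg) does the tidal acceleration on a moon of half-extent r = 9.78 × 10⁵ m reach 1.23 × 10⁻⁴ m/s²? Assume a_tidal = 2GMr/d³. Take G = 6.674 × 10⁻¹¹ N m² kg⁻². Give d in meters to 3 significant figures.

8.80 × 10⁷ m

2GMr/d³ = a_tidal  ⇒  d = (2GMr / a_tidal)^(1/3)
d = (2 × 6.674×10⁻¹¹ × (6.42 × 10²³) × (9.78 × 10⁵) / (1.23 × 10⁻⁴))^(1/3)
  = 8.80 × 10⁷ m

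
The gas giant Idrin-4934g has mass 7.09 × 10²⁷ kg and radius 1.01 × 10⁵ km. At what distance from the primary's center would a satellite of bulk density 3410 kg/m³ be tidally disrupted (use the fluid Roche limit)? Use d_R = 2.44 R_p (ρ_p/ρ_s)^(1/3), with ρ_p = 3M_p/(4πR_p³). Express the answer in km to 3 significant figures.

1.93 × 10⁵ km

ρ_p = 3M_p/(4πR_p³) = 3 × (7.09 × 10²⁷) / (4π × (1.01 × 10⁸ m)³) = 1640 kg/m³
d_R = 2.44 × 1.01 × 10⁵ km × (1640/3410)^(1/3)
    = 1.93 × 10⁵ km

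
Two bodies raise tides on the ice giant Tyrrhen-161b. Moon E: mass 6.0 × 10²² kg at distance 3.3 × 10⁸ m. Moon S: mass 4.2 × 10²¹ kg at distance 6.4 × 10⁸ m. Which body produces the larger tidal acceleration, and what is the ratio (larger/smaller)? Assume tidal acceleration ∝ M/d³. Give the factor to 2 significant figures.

Compare M/d³ for the two perturbers:
Moon E: (6.0 × 10²²) / (3.3 × 10⁸)³ = 1.670 × 10⁻³
Moon S: (4.2 × 10²¹) / (6.4 × 10⁸)³ = 1.602 × 10⁻⁵
Ratio (larger/smaller) = 100

Moon E, by a factor of ≈ 100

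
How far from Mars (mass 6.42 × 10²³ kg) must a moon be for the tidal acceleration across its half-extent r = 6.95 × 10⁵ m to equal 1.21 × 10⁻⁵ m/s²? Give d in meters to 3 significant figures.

1.70 × 10⁸ m

2GMr/d³ = a_tidal  ⇒  d = (2GMr / a_tidal)^(1/3)
d = (2 × 6.674×10⁻¹¹ × (6.42 × 10²³) × (6.95 × 10⁵) / (1.21 × 10⁻⁵))^(1/3)
  = 1.70 × 10⁸ m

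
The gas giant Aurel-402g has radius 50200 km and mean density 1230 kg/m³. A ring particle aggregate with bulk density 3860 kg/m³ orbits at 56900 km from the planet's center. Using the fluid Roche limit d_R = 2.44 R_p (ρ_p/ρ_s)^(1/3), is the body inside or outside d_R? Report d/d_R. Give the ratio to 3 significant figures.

inside; d/d_R ≈ 0.680

d_R = 2.44 × (50200 km) × (1230/3860)^(1/3) = 83660 km
d/d_R = (56900) / (83660) = 0.680
Since d/d_R < 1, the body is inside the Roche limit.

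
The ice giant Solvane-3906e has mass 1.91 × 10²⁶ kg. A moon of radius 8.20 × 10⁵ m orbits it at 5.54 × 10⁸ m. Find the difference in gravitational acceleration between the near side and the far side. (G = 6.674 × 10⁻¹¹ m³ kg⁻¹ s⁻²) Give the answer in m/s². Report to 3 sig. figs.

2.46 × 10⁻⁴ m/s²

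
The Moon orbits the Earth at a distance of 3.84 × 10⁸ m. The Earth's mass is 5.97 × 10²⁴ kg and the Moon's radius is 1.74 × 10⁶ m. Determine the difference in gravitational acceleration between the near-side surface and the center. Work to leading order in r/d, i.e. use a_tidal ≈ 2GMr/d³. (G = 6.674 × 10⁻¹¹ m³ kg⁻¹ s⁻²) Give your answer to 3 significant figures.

Δa = 2GMr/d³
   = 2 × (6.674 × 10⁻¹¹) × (5.97 × 10²⁴) × (1.74 × 10⁶) / (3.84 × 10⁸)³
   = 2.45 × 10⁻⁵ m/s²

2.45 × 10⁻⁵ m/s²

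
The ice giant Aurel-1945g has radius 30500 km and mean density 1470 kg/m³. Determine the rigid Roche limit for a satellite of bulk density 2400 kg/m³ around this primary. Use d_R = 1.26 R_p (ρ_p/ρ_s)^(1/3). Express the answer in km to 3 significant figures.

32600 km

d_R = 1.26 × 30500 km × (1470/2400)^(1/3)
    = 32600 km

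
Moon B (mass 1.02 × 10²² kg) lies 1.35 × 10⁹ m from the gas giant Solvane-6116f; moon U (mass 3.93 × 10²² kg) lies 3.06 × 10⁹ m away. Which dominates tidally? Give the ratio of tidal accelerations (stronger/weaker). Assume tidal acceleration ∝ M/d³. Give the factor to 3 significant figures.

Tidal stretch scales as M/d³; compute that for each body.
Moon B: (1.02 × 10²²) / (1.35 × 10⁹)³ = 4.146 × 10⁻⁶
Moon U: (3.93 × 10²²) / (3.06 × 10⁹)³ = 1.372 × 10⁻⁶
Ratio (larger/smaller) = 3.02

Moon B, by a factor of ≈ 3.02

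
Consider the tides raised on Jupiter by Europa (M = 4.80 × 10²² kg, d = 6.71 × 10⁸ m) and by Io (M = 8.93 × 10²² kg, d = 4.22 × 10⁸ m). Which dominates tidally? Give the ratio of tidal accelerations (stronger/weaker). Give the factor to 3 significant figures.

Io, by a factor of ≈ 7.48

The tide-raising term goes as M/d³ (the gradient of a 1/d² field).
Europa: (4.80 × 10²²) / (6.71 × 10⁸)³ = 1.589 × 10⁻⁴
Io: (8.93 × 10²²) / (4.22 × 10⁸)³ = 1.188 × 10⁻³
Ratio (larger/smaller) = 7.48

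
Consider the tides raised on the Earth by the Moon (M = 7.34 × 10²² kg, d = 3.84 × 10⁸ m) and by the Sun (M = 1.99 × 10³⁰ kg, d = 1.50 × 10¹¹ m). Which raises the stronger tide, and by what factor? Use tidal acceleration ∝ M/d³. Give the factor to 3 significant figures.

The Moon, by a factor of ≈ 2.20

Tidal stretch scales as M/d³; compute that for each body.
The Moon: (7.34 × 10²²) / (3.84 × 10⁸)³ = 1.296 × 10⁻³
The Sun: (1.99 × 10³⁰) / (1.50 × 10¹¹)³ = 5.896 × 10⁻⁴
Ratio (larger/smaller) = 2.20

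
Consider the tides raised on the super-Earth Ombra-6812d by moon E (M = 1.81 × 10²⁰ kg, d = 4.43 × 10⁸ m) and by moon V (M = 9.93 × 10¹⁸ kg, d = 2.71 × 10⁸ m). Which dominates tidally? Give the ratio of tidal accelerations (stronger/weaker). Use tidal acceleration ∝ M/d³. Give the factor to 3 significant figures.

Tidal acceleration ∝ M/d³, so compare M/d³ for each.
Moon E: (1.81 × 10²⁰) / (4.43 × 10⁸)³ = 2.082 × 10⁻⁶
Moon V: (9.93 × 10¹⁸) / (2.71 × 10⁸)³ = 4.989 × 10⁻⁷
Ratio (larger/smaller) = 4.17

Moon E, by a factor of ≈ 4.17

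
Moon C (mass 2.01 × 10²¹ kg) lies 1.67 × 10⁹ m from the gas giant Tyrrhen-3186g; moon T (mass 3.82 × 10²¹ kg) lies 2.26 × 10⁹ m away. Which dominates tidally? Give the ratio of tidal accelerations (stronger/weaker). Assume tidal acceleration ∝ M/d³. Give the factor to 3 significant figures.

Moon C, by a factor of ≈ 1.30

Compare M/d³ for the two perturbers:
Moon C: (2.01 × 10²¹) / (1.67 × 10⁹)³ = 4.316 × 10⁻⁷
Moon T: (3.82 × 10²¹) / (2.26 × 10⁹)³ = 3.309 × 10⁻⁷
Ratio (larger/smaller) = 1.30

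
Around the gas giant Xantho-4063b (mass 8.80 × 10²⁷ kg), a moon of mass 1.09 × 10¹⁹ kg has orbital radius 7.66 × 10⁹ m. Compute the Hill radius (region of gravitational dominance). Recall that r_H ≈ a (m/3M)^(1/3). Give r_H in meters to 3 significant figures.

5.70 × 10⁶ m

r_H ≈ a (m/3M)^(1/3)
    = (7.66 × 10⁹) × (1.09 × 10¹⁹ / (3 × 8.80 × 10²⁷))^(1/3)
    = 5.70 × 10⁶ m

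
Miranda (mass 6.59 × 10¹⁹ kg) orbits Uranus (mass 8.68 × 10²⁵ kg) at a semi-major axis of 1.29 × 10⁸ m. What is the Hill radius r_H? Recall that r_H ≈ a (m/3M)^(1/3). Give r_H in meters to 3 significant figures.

r_H ≈ a (m/3M)^(1/3)
    = (1.29 × 10⁸) × (6.59 × 10¹⁹ / (3 × 8.68 × 10²⁵))^(1/3)
    = 8.16 × 10⁵ m

8.16 × 10⁵ m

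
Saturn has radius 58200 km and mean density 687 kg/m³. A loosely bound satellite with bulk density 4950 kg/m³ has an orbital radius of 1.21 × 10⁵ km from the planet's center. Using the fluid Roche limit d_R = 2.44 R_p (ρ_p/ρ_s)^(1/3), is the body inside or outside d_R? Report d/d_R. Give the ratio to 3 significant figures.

d_R = 2.44 × (58200 km) × (687/4950)^(1/3) = 73520 km
d/d_R = (1.21 × 10⁵) / (73520) = 1.65
Since d/d_R > 1, the body is outside the Roche limit.

outside; d/d_R ≈ 1.65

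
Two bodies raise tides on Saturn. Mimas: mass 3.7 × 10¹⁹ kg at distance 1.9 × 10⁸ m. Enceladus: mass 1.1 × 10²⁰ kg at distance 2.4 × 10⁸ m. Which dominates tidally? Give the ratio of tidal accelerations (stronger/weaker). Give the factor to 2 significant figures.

Tidal acceleration ∝ M/d³, so compare M/d³ for each.
Mimas: (3.7 × 10¹⁹) / (1.9 × 10⁸)³ = 5.394 × 10⁻⁶
Enceladus: (1.1 × 10²⁰) / (2.4 × 10⁸)³ = 7.957 × 10⁻⁶
Ratio (larger/smaller) = 1.5

Enceladus, by a factor of ≈ 1.5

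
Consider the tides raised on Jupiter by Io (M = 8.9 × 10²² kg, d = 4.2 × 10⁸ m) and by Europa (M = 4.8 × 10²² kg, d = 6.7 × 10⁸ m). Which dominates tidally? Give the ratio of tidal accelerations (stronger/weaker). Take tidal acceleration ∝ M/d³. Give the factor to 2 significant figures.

The tide-raising term goes as M/d³ (the gradient of a 1/d² field).
Io: (8.9 × 10²²) / (4.2 × 10⁸)³ = 1.201 × 10⁻³
Europa: (4.8 × 10²²) / (6.7 × 10⁸)³ = 1.596 × 10⁻⁴
Ratio (larger/smaller) = 7.5

Io, by a factor of ≈ 7.5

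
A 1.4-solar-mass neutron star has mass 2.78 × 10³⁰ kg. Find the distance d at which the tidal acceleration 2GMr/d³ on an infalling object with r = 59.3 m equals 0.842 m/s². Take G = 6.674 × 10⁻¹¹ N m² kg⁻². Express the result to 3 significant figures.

2.97 × 10⁷ m

2GMr/d³ = a_tidal  ⇒  d = (2GMr / a_tidal)^(1/3)
d = (2 × 6.674×10⁻¹¹ × (2.78 × 10³⁰) × (59.3) / (0.842))^(1/3)
  = 2.97 × 10⁷ m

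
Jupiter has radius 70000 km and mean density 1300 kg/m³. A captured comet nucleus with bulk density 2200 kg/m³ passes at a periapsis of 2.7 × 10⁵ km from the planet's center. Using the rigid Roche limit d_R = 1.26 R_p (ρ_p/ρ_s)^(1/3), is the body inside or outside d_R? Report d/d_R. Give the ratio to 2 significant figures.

d_R = 1.26 × (70000 km) × (1300/2200)^(1/3) = 74010 km
d/d_R = (2.7 × 10⁵) / (74010) = 3.6
Since d/d_R > 1, the body is outside the Roche limit.

outside; d/d_R ≈ 3.6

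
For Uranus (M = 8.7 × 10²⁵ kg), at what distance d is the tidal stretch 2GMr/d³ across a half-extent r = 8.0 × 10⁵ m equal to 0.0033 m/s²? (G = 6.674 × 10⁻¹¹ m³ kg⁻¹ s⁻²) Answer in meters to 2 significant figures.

1.4 × 10⁸ m

2GMr/d³ = a_tidal  ⇒  d = (2GMr / a_tidal)^(1/3)
d = (2 × 6.674×10⁻¹¹ × (8.7 × 10²⁵) × (8.0 × 10⁵) / (0.0033))^(1/3)
  = 1.4 × 10⁸ m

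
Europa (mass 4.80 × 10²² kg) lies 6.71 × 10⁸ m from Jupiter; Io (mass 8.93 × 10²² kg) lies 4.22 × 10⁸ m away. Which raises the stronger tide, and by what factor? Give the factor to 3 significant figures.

Io, by a factor of ≈ 7.48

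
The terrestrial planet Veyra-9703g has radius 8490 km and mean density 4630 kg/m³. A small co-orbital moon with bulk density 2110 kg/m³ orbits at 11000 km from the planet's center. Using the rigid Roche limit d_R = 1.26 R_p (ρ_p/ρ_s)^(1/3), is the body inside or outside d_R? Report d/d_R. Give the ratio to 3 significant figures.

d_R = 1.26 × (8490 km) × (4630/2110)^(1/3) = 13900 km
d/d_R = (11000) / (13900) = 0.791
Since d/d_R < 1, the body is inside the Roche limit.

inside; d/d_R ≈ 0.791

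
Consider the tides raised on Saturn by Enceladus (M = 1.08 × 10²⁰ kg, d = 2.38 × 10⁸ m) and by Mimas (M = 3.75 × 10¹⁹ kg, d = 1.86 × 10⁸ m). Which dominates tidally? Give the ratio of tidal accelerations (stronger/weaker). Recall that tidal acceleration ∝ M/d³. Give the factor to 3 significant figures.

Enceladus, by a factor of ≈ 1.37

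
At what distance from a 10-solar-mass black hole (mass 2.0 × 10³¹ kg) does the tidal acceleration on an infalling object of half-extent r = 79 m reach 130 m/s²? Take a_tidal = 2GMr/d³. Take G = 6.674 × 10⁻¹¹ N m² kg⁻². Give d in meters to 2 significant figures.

2GMr/d³ = a_tidal  ⇒  d = (2GMr / a_tidal)^(1/3)
d = (2 × 6.674×10⁻¹¹ × (2.0 × 10³¹) × (79) / (130))^(1/3)
  = 1.2 × 10⁷ m

1.2 × 10⁷ m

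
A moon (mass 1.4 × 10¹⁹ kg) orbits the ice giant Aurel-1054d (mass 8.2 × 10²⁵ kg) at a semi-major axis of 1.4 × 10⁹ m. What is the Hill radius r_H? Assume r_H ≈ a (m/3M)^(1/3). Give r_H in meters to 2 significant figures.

r_H ≈ a (m/3M)^(1/3)
    = (1.4 × 10⁹) × (1.4 × 10¹⁹ / (3 × 8.2 × 10²⁵))^(1/3)
    = 5.4 × 10⁶ m

5.4 × 10⁶ m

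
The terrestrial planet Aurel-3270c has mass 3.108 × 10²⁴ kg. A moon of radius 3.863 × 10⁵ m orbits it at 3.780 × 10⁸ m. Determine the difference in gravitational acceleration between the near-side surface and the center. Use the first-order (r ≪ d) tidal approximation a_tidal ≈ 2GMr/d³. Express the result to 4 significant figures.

2.967 × 10⁻⁶ m/s²

Differencing GM/(d−r)² and GM/d² to first order in r/d gives 2GMr/d³.
a_tidal = 2GMr/d³
        = 2 × (6.674 × 10⁻¹¹) × (3.108 × 10²⁴) × (3.863 × 10⁵) / (3.780 × 10⁸)³
        = 2.967 × 10⁻⁶ m/s²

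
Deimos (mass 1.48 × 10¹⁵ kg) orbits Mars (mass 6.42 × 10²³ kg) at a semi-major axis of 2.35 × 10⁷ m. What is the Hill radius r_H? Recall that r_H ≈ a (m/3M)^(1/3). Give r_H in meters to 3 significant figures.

2.15 × 10⁴ m

r_H ≈ a (m/3M)^(1/3)
    = (2.35 × 10⁷) × (1.48 × 10¹⁵ / (3 × 6.42 × 10²³))^(1/3)
    = 2.15 × 10⁴ m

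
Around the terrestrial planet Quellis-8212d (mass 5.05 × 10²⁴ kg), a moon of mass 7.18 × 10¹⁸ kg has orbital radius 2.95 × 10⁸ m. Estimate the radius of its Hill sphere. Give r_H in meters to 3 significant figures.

2.30 × 10⁶ m

r_H ≈ a (m/3M)^(1/3)
    = (2.95 × 10⁸) × (7.18 × 10¹⁸ / (3 × 5.05 × 10²⁴))^(1/3)
    = 2.30 × 10⁶ m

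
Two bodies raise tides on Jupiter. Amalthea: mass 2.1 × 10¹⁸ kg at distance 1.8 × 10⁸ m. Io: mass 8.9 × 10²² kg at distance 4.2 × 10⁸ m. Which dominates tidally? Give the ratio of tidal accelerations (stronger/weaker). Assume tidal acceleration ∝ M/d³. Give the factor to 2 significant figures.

Io, by a factor of ≈ 3300

Compare M/d³ for the two perturbers:
Amalthea: (2.1 × 10¹⁸) / (1.8 × 10⁸)³ = 3.601 × 10⁻⁷
Io: (8.9 × 10²²) / (4.2 × 10⁸)³ = 1.201 × 10⁻³
Ratio (larger/smaller) = 3300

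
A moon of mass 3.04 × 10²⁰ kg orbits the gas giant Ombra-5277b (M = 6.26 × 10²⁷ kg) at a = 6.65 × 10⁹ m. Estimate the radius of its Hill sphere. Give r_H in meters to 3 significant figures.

r_H ≈ a (m/3M)^(1/3)
    = (6.65 × 10⁹) × (3.04 × 10²⁰ / (3 × 6.26 × 10²⁷))^(1/3)
    = 1.68 × 10⁷ m

1.68 × 10⁷ m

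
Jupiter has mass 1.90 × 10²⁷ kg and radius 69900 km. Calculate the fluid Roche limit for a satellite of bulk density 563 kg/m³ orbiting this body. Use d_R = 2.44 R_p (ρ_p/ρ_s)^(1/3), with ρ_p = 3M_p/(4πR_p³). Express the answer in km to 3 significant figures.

2.27 × 10⁵ km

ρ_p = 3M_p/(4πR_p³) = 3 × (1.90 × 10²⁷) / (4π × (6.99 × 10⁷ m)³) = 1330 kg/m³
d_R = 2.44 × 69900 km × (1330/563)^(1/3)
    = 2.27 × 10⁵ km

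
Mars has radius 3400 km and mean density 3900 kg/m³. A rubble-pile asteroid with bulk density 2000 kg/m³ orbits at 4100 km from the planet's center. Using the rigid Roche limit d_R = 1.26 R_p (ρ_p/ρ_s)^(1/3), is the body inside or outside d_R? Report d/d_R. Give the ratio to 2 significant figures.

d_R = 1.26 × (3400 km) × (3900/2000)^(1/3) = 5352 km
d/d_R = (4100) / (5352) = 0.77
Since d/d_R < 1, the body is inside the Roche limit.

inside; d/d_R ≈ 0.77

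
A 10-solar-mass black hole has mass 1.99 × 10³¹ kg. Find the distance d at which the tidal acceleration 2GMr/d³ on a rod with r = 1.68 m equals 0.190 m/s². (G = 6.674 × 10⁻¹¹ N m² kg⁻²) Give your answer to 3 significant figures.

2.86 × 10⁷ m

2GMr/d³ = a_tidal  ⇒  d = (2GMr / a_tidal)^(1/3)
d = (2 × 6.674×10⁻¹¹ × (1.99 × 10³¹) × (1.68) / (0.190))^(1/3)
  = 2.86 × 10⁷ m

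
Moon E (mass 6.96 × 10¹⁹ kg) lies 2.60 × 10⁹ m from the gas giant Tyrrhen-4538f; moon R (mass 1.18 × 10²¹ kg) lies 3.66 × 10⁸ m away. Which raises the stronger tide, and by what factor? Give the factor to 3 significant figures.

Moon R, by a factor of ≈ 6080

Tidal stretch scales as M/d³; compute that for each body.
Moon E: (6.96 × 10¹⁹) / (2.60 × 10⁹)³ = 3.960 × 10⁻⁹
Moon R: (1.18 × 10²¹) / (3.66 × 10⁸)³ = 2.407 × 10⁻⁵
Ratio (larger/smaller) = 6080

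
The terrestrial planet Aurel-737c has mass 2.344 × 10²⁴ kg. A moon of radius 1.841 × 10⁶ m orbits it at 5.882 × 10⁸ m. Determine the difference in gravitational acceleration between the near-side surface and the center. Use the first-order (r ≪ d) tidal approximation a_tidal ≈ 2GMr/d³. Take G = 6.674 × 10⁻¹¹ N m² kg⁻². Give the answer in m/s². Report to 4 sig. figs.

The tidal stretch is the gradient of GM/d² times the body's extent r, hence the 1/d³ dependence.
a_tidal = 2GMr/d³
        = 2 × (6.674 × 10⁻¹¹) × (2.344 × 10²⁴) × (1.841 × 10⁶) / (5.882 × 10⁸)³
        = 2.830 × 10⁻⁶ m/s²

2.830 × 10⁻⁶ m/s²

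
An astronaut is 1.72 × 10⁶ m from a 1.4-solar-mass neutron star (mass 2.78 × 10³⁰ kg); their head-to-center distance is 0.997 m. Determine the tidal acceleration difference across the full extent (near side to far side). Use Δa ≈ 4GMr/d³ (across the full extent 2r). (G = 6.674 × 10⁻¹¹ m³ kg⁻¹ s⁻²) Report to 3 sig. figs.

Δa = 4GMr/d³
   = 4 × (6.674 × 10⁻¹¹) × (2.78 × 10³⁰) × (0.997) / (1.72 × 10⁶)³
   = 1.45 × 10² m/s²

1.45 × 10² m/s²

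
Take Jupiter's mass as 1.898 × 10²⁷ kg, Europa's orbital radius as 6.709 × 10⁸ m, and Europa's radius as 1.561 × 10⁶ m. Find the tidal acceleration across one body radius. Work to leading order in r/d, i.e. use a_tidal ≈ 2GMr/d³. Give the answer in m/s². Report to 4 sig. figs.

1.310 × 10⁻³ m/s²

Differencing GM/(d−r)² and GM/d² to first order in r/d gives 2GMr/d³.
Δg = 2GMr/d³
   = 2 × (6.674 × 10⁻¹¹) × (1.898 × 10²⁷) × (1.561 × 10⁶) / (6.709 × 10⁸)³
   = 1.310 × 10⁻³ m/s²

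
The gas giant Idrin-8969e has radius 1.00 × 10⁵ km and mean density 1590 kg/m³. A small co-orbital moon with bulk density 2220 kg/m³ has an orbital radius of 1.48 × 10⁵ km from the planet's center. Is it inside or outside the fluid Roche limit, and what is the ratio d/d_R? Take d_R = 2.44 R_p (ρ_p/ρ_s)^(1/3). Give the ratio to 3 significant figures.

d_R = 2.44 × (1.00 × 10⁵ km) × (1590/2220)^(1/3) = 2.183 × 10⁵ km
d/d_R = (1.48 × 10⁵) / (2.183 × 10⁵) = 0.678
Since d/d_R < 1, the body is inside the Roche limit.

inside; d/d_R ≈ 0.678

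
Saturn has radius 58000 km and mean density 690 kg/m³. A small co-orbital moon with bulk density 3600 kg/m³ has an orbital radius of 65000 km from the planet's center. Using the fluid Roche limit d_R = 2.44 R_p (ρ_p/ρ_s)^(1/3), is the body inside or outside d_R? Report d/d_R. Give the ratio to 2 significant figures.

inside; d/d_R ≈ 0.80

d_R = 2.44 × (58000 km) × (690/3600)^(1/3) = 81600 km
d/d_R = (65000) / (81600) = 0.80
Since d/d_R < 1, the body is inside the Roche limit.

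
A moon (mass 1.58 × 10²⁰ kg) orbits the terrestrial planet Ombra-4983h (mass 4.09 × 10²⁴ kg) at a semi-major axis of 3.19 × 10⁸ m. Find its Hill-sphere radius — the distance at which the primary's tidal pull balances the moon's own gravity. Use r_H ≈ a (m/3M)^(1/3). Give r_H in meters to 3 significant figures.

7.48 × 10⁶ m

r_H ≈ a (m/3M)^(1/3)
    = (3.19 × 10⁸) × (1.58 × 10²⁰ / (3 × 4.09 × 10²⁴))^(1/3)
    = 7.48 × 10⁶ m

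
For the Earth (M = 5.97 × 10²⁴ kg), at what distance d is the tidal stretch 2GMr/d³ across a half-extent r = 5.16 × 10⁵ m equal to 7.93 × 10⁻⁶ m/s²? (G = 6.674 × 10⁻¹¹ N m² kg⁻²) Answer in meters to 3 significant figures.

3.73 × 10⁸ m

2GMr/d³ = a_tidal  ⇒  d = (2GMr / a_tidal)^(1/3)
d = (2 × 6.674×10⁻¹¹ × (5.97 × 10²⁴) × (5.16 × 10⁵) / (7.93 × 10⁻⁶))^(1/3)
  = 3.73 × 10⁸ m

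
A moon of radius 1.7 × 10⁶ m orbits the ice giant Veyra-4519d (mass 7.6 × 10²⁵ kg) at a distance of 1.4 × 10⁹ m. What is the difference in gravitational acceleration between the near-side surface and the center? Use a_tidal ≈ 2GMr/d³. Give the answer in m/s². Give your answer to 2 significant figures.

6.3 × 10⁻⁶ m/s²

Δg = 2GMr/d³
   = 2 × (6.674 × 10⁻¹¹) × (7.6 × 10²⁵) × (1.7 × 10⁶) / (1.4 × 10⁹)³
   = 6.3 × 10⁻⁶ m/s²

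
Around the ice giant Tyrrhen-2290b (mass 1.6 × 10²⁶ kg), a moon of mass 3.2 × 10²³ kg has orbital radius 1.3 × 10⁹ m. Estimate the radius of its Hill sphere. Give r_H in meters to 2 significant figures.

1.1 × 10⁸ m

r_H ≈ a (m/3M)^(1/3)
    = (1.3 × 10⁹) × (3.2 × 10²³ / (3 × 1.6 × 10²⁶))^(1/3)
    = 1.1 × 10⁸ m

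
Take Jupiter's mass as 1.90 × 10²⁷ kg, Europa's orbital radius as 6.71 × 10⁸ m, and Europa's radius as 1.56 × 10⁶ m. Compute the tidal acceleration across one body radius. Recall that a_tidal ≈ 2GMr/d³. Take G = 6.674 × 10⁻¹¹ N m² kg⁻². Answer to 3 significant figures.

Differencing GM/(d−r)² and GM/d² to first order in r/d gives 2GMr/d³.
a_tidal = 2GMr/d³
        = 2 × (6.674 × 10⁻¹¹) × (1.90 × 10²⁷) × (1.56 × 10⁶) / (6.71 × 10⁸)³
        = 1.31 × 10⁻³ m/s²

1.31 × 10⁻³ m/s²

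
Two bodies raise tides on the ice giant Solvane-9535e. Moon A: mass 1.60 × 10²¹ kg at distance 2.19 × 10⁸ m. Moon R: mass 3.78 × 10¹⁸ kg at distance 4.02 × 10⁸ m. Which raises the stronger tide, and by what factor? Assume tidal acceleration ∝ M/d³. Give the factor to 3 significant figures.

Compare M/d³ for the two perturbers:
Moon A: (1.60 × 10²¹) / (2.19 × 10⁸)³ = 1.523 × 10⁻⁴
Moon R: (3.78 × 10¹⁸) / (4.02 × 10⁸)³ = 5.819 × 10⁻⁸
Ratio (larger/smaller) = 2620

Moon A, by a factor of ≈ 2620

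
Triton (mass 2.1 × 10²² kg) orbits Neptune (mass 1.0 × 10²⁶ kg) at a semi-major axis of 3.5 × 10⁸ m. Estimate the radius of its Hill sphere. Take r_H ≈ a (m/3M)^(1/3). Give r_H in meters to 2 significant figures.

1.4 × 10⁷ m

r_H ≈ a (m/3M)^(1/3)
    = (3.5 × 10⁸) × (2.1 × 10²² / (3 × 1.0 × 10²⁶))^(1/3)
    = 1.4 × 10⁷ m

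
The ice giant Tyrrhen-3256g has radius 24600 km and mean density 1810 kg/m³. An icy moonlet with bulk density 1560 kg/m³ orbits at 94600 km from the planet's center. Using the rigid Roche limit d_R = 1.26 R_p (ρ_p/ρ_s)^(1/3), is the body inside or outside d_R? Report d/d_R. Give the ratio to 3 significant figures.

outside; d/d_R ≈ 2.90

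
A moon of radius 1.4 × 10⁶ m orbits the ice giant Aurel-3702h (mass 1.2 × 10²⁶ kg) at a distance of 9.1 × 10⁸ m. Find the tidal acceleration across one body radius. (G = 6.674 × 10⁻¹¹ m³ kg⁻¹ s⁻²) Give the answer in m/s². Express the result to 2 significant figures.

3.0 × 10⁻⁵ m/s²

The tidal stretch is the gradient of GM/d² times the body's extent r, hence the 1/d³ dependence.
a_tidal = 2GMr/d³
        = 2 × (6.674 × 10⁻¹¹) × (1.2 × 10²⁶) × (1.4 × 10⁶) / (9.1 × 10⁸)³
        = 3.0 × 10⁻⁵ m/s²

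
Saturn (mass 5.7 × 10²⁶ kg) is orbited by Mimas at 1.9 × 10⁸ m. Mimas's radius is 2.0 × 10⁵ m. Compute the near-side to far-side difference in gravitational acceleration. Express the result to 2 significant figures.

Differencing GM/(d−r)² and GM/(d+r)² to first order in r/d gives 4GMr/d³.
a_tidal = 4GMr/d³
        = 4 × (6.674 × 10⁻¹¹) × (5.7 × 10²⁶) × (2.0 × 10⁵) / (1.9 × 10⁸)³
        = 4.4 × 10⁻³ m/s²

4.4 × 10⁻³ m/s²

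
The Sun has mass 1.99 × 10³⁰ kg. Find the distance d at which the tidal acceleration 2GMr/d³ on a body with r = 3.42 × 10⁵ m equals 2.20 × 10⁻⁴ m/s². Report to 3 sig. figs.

2GMr/d³ = a_tidal  ⇒  d = (2GMr / a_tidal)^(1/3)
d = (2 × 6.674×10⁻¹¹ × (1.99 × 10³⁰) × (3.42 × 10⁵) / (2.20 × 10⁻⁴))^(1/3)
  = 7.45 × 10⁹ m

7.45 × 10⁹ m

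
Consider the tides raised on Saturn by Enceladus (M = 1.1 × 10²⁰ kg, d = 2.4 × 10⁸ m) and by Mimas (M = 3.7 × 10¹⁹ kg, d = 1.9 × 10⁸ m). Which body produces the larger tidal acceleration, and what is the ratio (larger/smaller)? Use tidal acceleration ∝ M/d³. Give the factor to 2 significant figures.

Enceladus, by a factor of ≈ 1.5

Tidal acceleration ∝ M/d³, so compare M/d³ for each.
Enceladus: (1.1 × 10²⁰) / (2.4 × 10⁸)³ = 7.957 × 10⁻⁶
Mimas: (3.7 × 10¹⁹) / (1.9 × 10⁸)³ = 5.394 × 10⁻⁶
Ratio (larger/smaller) = 1.5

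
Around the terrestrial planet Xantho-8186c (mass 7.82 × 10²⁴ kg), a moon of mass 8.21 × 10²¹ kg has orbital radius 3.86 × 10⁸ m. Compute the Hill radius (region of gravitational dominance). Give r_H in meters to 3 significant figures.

2.72 × 10⁷ m

r_H ≈ a (m/3M)^(1/3)
    = (3.86 × 10⁸) × (8.21 × 10²¹ / (3 × 7.82 × 10²⁴))^(1/3)
    = 2.72 × 10⁷ m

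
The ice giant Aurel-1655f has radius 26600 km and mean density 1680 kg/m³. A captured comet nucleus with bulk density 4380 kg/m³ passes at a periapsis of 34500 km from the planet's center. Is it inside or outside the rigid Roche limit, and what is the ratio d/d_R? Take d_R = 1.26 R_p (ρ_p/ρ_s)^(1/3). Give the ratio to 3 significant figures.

outside; d/d_R ≈ 1.42

d_R = 1.26 × (26600 km) × (1680/4380)^(1/3) = 24350 km
d/d_R = (34500) / (24350) = 1.42
Since d/d_R > 1, the body is outside the Roche limit.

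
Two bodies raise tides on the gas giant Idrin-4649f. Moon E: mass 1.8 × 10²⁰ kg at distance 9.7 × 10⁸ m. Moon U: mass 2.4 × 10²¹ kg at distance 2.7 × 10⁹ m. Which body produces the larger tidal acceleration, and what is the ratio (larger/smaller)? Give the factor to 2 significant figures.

Moon E, by a factor of ≈ 1.6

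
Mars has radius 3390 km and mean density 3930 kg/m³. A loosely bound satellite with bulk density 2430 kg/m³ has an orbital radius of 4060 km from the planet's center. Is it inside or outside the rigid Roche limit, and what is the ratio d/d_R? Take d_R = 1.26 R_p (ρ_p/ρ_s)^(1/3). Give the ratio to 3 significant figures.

d_R = 1.26 × (3390 km) × (3930/2430)^(1/3) = 5014 km
d/d_R = (4060) / (5014) = 0.810
Since d/d_R < 1, the body is inside the Roche limit.

inside; d/d_R ≈ 0.810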